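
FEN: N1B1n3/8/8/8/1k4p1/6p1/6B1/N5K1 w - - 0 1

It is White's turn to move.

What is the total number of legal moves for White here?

White to move; king on g1.
In check: no.
Legal moves: Bd7, Bcb7, Be6, Ba6, Bf5, Bxg4, Nc7, Nb6, Bgb7, Bc6, Bd5, Be4, Bh3, Bf3, Bh1, Bf1, Kh1, Kf1, Nb3, Nc2+.
Count: 20.

20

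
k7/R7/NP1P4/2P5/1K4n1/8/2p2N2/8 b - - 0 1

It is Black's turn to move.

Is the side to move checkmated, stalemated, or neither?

Black to move; black king on a8.
In check: yes, from the white rook on a7.
King squares — a7: attacked by Pb6; b7: attacked by Ra7; b8: attacked by Na6.
Legal moves for Black: none.
In check with no legal moves → checkmate.

checkmate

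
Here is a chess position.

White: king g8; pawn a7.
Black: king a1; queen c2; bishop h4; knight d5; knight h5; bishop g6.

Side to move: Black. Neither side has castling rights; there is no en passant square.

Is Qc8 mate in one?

yes

After Qc8: white king on g8; in check: yes, from the black queen on c8.
King squares — f7: attacked by Bg6; g7: attacked by Nh5; h7: attacked by Bg6; f8: attacked by Qc8; h8: attacked by Qc8.
White has no legal moves → checkmate.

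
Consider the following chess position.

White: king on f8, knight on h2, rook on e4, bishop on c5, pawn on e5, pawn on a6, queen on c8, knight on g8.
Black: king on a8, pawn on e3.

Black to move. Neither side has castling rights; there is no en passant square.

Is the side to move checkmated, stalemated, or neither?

Black to move; black king on a8.
In check: yes, from the white queen on c8.
King squares — a7: attacked by Bc5; b7: attacked by Pa6; b8: attacked by Qc8.
Legal moves for Black: none.
In check with no legal moves → checkmate.

checkmate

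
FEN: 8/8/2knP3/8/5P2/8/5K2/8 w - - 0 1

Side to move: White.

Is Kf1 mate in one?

no

After Kf1: black king on c6; in check: no.
Black is not in check, so this cannot be checkmate.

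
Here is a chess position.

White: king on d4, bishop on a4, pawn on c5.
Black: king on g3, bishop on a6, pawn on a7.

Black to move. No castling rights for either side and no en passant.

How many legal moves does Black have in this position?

Black to move; king on g3.
In check: no.
Legal moves: Bc8, Bb7, Bb5, Bc4, Bd3, Be2, Bf1, Kh4, Kg4, Kf4, Kh3, Kf3, Kh2, Kg2, Kf2.
Count: 15.

15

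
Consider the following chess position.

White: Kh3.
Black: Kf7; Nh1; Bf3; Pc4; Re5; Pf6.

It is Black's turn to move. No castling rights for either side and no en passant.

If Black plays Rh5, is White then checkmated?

After Rh5: white king on h3; in check: yes, from the black rook on h5.
King squares — g2: attacked by Bf3; h2: attacked by Rh5; g3: attacked by Nh1; g4: attacked by Bf3; h4: attacked by Rh5.
White has no legal moves → checkmate.

yes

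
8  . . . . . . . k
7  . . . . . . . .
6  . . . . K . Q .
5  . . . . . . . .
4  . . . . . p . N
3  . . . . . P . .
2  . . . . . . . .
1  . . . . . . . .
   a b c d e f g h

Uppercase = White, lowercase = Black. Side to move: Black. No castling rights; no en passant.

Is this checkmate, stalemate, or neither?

stalemate

Black to move; black king on h8.
In check: no.
King squares — g7: attacked by Qg6; h7: attacked by Qg6; g8: attacked by Qg6.
Legal moves for Black: none.
Not in check and no legal moves → stalemate.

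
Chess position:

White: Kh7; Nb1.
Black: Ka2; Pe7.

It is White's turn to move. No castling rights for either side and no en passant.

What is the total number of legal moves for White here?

8

White to move; king on h7.
In check: no.
Legal moves: Kh8, Kg8, Kg7, Kh6, Kg6, Nc3+, Na3, Nd2.
Count: 8.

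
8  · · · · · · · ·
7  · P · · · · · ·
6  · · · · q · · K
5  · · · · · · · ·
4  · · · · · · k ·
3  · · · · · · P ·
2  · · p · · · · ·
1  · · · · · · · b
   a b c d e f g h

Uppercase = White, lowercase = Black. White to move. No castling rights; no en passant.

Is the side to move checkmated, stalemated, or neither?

White to move; white king on h6.
In check: yes, from the black queen on e6.
King squares — g5: attacked by Kg4; h5: attacked by Kg4; g6: attacked by Qe6; g7: available; h7: available.
Legal moves for White: Kh7, Kg7.
White is in check but has 2 legal moves → neither.

neither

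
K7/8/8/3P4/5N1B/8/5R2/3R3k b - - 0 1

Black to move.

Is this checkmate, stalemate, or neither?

checkmate

Black to move; black king on h1.
In check: yes, from the white rook on d1.
King squares — g1: attacked by Rd1; g2: attacked by Rf2; h2: attacked by Rf2.
Legal moves for Black: none.
In check with no legal moves → checkmate.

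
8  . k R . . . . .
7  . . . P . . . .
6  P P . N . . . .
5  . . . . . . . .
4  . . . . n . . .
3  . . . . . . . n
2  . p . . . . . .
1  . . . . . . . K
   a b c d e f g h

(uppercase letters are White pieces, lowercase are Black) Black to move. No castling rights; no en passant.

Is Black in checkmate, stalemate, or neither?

Black to move; black king on b8.
In check: yes, from the white rook on c8.
King squares — a7: attacked by Pb6; b7: attacked by Pa6; c7: attacked by Pb6; a8: attacked by Rc8; c8: attacked by Nd6.
Legal moves for Black: none.
In check with no legal moves → checkmate.

checkmate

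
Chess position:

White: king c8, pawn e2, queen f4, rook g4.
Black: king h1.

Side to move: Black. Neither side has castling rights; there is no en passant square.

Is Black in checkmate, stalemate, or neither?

stalemate

Black to move; black king on h1.
In check: no.
King squares — g1: attacked by Rg4; g2: attacked by Rg4; h2: attacked by Qf4.
Legal moves for Black: none.
Not in check and no legal moves → stalemate.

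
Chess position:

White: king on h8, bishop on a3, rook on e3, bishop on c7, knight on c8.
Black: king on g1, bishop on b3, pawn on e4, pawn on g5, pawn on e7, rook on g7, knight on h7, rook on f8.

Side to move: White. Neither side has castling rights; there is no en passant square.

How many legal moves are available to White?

White to move; king on h8.
In check: yes, from the black rook on f8.
Legal moves: Kxg7.
Count: 1.

1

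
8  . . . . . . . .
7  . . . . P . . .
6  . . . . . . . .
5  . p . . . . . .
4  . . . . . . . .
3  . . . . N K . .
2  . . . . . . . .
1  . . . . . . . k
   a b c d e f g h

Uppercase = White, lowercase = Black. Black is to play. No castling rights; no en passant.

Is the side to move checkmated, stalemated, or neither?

Black to move; black king on h1.
In check: no.
Legal moves for Black: Kh2, Kg1, b4.
Black has 3 legal moves and is not in check → neither.

neither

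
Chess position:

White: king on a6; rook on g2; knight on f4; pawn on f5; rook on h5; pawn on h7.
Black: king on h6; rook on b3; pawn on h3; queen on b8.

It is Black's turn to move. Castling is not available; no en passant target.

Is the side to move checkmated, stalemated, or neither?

checkmate

Black to move; black king on h6.
In check: yes, from the white rook on h5.
King squares — g5: attacked by Rg2; h5: attacked by Nf4; g6: attacked by Rg2; g7: attacked by Rg2; h7: attacked by Rh5.
Legal moves for Black: none.
In check with no legal moves → checkmate.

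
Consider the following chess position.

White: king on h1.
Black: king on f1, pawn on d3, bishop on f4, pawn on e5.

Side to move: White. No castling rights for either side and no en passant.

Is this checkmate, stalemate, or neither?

White to move; white king on h1.
In check: no.
King squares — g1: attacked by Kf1; g2: attacked by Kf1; h2: attacked by Bf4.
Legal moves for White: none.
Not in check and no legal moves → stalemate.

stalemate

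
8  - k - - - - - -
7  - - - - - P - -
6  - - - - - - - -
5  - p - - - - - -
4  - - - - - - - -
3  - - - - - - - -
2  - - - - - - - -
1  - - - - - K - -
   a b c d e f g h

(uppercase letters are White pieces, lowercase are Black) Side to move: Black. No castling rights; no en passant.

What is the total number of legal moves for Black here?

6

Black to move; king on b8.
In check: no.
Legal moves: Kc8, Ka8, Kc7, Kb7, Ka7, b4.
Count: 6.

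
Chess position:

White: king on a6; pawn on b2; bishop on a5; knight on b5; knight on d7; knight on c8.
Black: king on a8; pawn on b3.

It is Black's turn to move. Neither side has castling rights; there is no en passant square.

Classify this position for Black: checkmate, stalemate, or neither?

stalemate

Black to move; black king on a8.
In check: no.
King squares — a7: attacked by Nb5; b7: attacked by Ka6; b8: attacked by Nd7.
Legal moves for Black: none.
Not in check and no legal moves → stalemate.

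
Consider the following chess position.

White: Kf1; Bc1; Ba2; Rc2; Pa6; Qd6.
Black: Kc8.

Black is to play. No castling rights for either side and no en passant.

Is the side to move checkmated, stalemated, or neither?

Black to move; black king on c8.
In check: yes, from the white rook on c2.
King squares — b7: attacked by Pa6; c7: attacked by Rc2; d7: attacked by Qd6; b8: attacked by Qd6; d8: attacked by Qd6.
Legal moves for Black: none.
In check with no legal moves → checkmate.

checkmate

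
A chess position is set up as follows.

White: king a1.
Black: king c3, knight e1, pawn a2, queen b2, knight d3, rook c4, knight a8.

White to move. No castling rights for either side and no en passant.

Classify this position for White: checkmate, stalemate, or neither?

checkmate

White to move; white king on a1.
In check: yes, from the black queen on b2.
King squares — b1: attacked by Pa2; a2: attacked by Qb2; b2: attacked by Kc3.
Legal moves for White: none.
In check with no legal moves → checkmate.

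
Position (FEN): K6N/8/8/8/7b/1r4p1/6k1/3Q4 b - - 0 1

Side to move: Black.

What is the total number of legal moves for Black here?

19

Black to move; king on g2.
In check: no.
Legal moves: Bd8, Be7, Bf6, Bg5, Rb8+, Rb7, Rb6, Rb5, Rb4, Rf3, Re3, Rd3, Rc3, Ra3+, Rb2, Rb1, Kh3, Kh2, Kf2.
Count: 19.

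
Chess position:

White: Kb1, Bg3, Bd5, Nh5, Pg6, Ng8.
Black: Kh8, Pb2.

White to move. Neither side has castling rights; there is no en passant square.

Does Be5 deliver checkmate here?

After Be5: black king on h8; in check: yes, from the white bishop on e5.
King squares — g7: attacked by Be5; h7: attacked by Pg6; g8: attacked by Bd5.
Black has no legal moves → checkmate.

yes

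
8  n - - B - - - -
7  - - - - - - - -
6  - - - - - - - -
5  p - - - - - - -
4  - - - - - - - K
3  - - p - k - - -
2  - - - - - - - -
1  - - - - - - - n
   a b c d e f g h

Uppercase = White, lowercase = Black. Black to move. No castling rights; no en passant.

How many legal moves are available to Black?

14

Black to move; king on e3.
In check: no.
Legal moves: Nc7, Nb6, Kf4, Ke4, Kd4, Kf3, Kd3, Kf2, Ke2, Kd2, Ng3, Nf2, a4, c2.
Count: 14.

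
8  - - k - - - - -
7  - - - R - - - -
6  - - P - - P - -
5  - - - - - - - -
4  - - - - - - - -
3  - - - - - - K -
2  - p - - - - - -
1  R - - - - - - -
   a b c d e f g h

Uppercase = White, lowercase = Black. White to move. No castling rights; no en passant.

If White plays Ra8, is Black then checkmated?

After Ra8: black king on c8; in check: yes, from the white rook on a8.
King squares — b7: attacked by Pc6; c7: attacked by Rd7; d7: attacked by Pc6; b8: attacked by Ra8; d8: attacked by Rd7.
Black has no legal moves → checkmate.

yes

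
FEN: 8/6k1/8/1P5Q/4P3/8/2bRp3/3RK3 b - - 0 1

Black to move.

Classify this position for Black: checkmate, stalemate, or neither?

neither

Black to move; black king on g7.
In check: no.
Legal moves for Black: Kg8, Kf8, Kf6, Bxe4, Ba4, Bd3, Bb3, Bxd1, Bb1, exd1=Q+, exd1=R+, exd1=B, exd1=N.
Black has 13 legal moves and is not in check → neither.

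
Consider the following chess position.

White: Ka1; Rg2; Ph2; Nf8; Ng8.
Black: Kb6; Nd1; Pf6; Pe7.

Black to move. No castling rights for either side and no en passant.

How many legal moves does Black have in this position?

15

Black to move; king on b6.
In check: no.
Legal moves: Kc7, Kb7, Ka7, Kc6, Ka6, Kc5, Kb5, Ka5, Ne3, Nc3, Nf2, Nb2, e6, f5, e5.
Count: 15.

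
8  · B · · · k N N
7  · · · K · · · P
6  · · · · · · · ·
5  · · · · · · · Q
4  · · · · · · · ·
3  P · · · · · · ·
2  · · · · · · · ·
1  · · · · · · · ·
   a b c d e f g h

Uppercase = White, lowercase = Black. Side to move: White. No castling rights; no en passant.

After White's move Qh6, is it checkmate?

After Qh6: black king on f8; in check: yes, from the white queen on h6.
King squares — e7: attacked by Kd7; f7: attacked by Nh8; g7: attacked by Qh6; e8: attacked by Kd7; g8: attacked by Ph7.
Black has no legal moves → checkmate.

yes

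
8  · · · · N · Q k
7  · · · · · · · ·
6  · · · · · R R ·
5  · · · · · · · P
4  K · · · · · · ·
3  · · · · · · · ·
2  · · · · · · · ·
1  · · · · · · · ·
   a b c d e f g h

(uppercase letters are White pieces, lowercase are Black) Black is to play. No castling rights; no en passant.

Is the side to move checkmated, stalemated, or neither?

Black to move; black king on h8.
In check: yes, from the white queen on g8.
King squares — g7: attacked by Rg6; h7: attacked by Qg8; g8: attacked by Rg6.
Legal moves for Black: none.
In check with no legal moves → checkmate.

checkmate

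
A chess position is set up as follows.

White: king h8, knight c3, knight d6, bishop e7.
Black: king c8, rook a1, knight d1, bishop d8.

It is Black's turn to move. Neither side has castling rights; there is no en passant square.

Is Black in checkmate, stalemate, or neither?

neither

Black to move; black king on c8.
In check: yes, from the white knight on d6.
Legal moves for Black: Kb8, Kd7, Kc7.
Black is in check but has 3 legal moves → neither.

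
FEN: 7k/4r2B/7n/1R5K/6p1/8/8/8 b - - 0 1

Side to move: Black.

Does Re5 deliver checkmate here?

no

After Re5: white king on h5; in check: yes, from the black rook on e5.
White has 5 legal replies: Kxh6, Kg6, Kh4, Bf5, Rxe5.
In check but a legal move exists → not checkmate.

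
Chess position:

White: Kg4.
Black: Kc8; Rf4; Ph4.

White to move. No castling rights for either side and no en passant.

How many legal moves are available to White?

4

White to move; king on g4.
In check: yes, from the black rook on f4.
Legal moves: Kh5, Kg5, Kxf4, Kh3.
Count: 4.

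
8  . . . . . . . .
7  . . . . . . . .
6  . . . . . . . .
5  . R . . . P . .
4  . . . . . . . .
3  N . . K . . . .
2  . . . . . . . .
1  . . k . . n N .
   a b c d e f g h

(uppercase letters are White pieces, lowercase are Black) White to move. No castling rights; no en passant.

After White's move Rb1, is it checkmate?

After Rb1: black king on c1; in check: yes, from the white rook on b1.
King squares — b1: attacked by Na3; d1: attacked by Rb1; b2: attacked by Rb1; c2: attacked by Na3; d2: attacked by Kd3.
Black has no legal moves → checkmate.

yes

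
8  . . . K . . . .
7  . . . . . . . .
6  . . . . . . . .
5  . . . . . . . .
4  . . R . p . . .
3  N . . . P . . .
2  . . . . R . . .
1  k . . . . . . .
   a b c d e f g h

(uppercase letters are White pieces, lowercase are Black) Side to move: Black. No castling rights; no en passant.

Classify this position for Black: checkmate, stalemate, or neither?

Black to move; black king on a1.
In check: no.
King squares — b1: attacked by Na3; a2: attacked by Re2; b2: attacked by Re2.
Legal moves for Black: none.
Not in check and no legal moves → stalemate.

stalemate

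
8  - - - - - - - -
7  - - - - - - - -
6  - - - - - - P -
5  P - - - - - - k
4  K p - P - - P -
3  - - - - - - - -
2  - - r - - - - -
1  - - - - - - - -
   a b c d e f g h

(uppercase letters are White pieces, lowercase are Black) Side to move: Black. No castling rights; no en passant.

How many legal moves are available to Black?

5

Black to move; king on h5.
In check: yes, from the white pawn on g4.
Legal moves: Kh6, Kxg6, Kg5, Kh4, Kxg4.
Count: 5.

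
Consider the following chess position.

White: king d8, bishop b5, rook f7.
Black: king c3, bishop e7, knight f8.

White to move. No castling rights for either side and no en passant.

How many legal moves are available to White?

5

White to move; king on d8.
In check: yes, from the black bishop on e7.
Legal moves: Ke8, Kc8, Kxe7, Kc7, Rxe7.
Count: 5.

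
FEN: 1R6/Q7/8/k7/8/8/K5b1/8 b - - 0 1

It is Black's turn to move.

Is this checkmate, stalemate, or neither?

checkmate

Black to move; black king on a5.
In check: yes, from the white queen on a7.
King squares — a4: attacked by Qa7; b4: attacked by Rb8; b5: attacked by Rb8; a6: attacked by Qa7; b6: attacked by Qa7.
Legal moves for Black: none.
In check with no legal moves → checkmate.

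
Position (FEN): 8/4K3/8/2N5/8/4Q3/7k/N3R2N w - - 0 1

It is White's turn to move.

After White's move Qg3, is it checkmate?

yes

After Qg3: black king on h2; in check: yes, from the white queen on g3.
King squares — g1: attacked by Re1; h1: attacked by Re1; g2: attacked by Qg3; g3: attacked by Nh1; h3: attacked by Qg3.
Black has no legal moves → checkmate.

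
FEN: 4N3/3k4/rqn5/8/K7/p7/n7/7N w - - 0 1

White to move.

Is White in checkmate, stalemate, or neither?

White to move; white king on a4.
In check: yes, from the black rook on a6.
King squares — a3: attacked by Ra6; b3: attacked by Qb6; b4: attacked by Na2; a5: attacked by Ra6; b5: attacked by Qb6.
Legal moves for White: none.
In check with no legal moves → checkmate.

checkmate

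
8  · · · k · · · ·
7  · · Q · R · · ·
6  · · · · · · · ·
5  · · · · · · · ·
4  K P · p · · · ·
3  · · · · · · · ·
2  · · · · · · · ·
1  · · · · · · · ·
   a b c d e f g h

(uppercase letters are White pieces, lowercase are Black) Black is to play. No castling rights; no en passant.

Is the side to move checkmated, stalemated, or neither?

checkmate

Black to move; black king on d8.
In check: yes, from the white queen on c7.
King squares — c7: attacked by Re7; d7: attacked by Qc7; e7: attacked by Qc7; c8: attacked by Qc7; e8: attacked by Re7.
Legal moves for Black: none.
In check with no legal moves → checkmate.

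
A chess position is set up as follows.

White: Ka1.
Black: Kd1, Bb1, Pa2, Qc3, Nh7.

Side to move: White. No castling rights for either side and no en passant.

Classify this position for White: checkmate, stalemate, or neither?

checkmate

White to move; white king on a1.
In check: yes, from the black queen on c3.
King squares — b1: attacked by Pa2; a2: attacked by Bb1; b2: attacked by Qc3.
Legal moves for White: none.
In check with no legal moves → checkmate.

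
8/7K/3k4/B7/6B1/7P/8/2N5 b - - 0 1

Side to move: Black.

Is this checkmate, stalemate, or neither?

Black to move; black king on d6.
In check: no.
Legal moves for Black: Ke7, Kc6, Ke5, Kd5, Kc5.
Black has 5 legal moves and is not in check → neither.

neither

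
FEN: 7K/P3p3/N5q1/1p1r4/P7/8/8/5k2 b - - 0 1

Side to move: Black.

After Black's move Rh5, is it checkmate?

yes

After Rh5: white king on h8; in check: yes, from the black rook on h5.
King squares — g7: attacked by Qg6; h7: attacked by Rh5; g8: attacked by Qg6.
White has no legal moves → checkmate.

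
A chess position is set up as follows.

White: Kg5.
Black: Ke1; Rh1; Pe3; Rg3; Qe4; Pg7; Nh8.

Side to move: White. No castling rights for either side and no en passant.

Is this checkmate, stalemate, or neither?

checkmate

White to move; white king on g5.
In check: yes, from the black rook on g3.
King squares — f4: attacked by Qe4; g4: attacked by Rg3; h4: attacked by Rh1; f5: attacked by Qe4; h5: attacked by Rh1; f6: attacked by Pg7; g6: attacked by Rg3; h6: attacked by Rh1.
Legal moves for White: none.
In check with no legal moves → checkmate.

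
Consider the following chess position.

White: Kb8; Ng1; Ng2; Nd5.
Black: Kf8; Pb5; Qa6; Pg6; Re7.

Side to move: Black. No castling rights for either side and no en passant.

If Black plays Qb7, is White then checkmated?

yes

After Qb7: white king on b8; in check: yes, from the black queen on b7.
King squares — a7: attacked by Qb7; b7: attacked by Re7; c7: attacked by Qb7; a8: attacked by Qb7; c8: attacked by Qb7.
White has no legal moves → checkmate.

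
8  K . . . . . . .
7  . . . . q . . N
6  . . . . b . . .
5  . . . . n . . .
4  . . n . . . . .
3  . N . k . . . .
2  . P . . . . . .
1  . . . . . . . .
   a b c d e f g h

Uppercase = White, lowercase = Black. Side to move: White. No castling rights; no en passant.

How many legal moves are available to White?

10

White to move; king on a8.
In check: no.
Legal moves: Kb8, Nf8, Nf6, Ng5, Nc5+, Na5, Nd4, Nd2, Nc1+, Na1.
Count: 10.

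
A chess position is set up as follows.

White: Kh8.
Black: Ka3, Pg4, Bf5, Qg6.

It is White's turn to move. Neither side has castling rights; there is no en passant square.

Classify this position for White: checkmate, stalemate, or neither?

White to move; white king on h8.
In check: no.
King squares — g7: attacked by Qg6; h7: attacked by Qg6; g8: attacked by Qg6.
Legal moves for White: none.
Not in check and no legal moves → stalemate.

stalemate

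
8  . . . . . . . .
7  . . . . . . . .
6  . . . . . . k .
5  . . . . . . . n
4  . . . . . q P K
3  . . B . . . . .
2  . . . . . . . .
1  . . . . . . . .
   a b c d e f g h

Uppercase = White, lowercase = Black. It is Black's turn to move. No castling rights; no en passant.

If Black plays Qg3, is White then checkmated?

After Qg3: white king on h4; in check: yes, from the black queen on g3.
King squares — g3: attacked by Nh5; h3: attacked by Qg3; g4: own pawn; g5: attacked by Kg6; h5: attacked by Kg6.
White has no legal moves → checkmate.

yes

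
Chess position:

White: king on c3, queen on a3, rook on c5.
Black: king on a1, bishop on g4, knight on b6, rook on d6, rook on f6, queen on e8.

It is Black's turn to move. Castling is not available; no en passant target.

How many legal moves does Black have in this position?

Black to move; king on a1.
In check: yes, from the white queen on a3.
Legal moves: Kb1.
Count: 1.

1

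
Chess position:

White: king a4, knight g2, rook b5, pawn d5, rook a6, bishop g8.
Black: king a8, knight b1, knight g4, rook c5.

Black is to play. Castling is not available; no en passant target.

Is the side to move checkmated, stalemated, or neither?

checkmate

Black to move; black king on a8.
In check: yes, from the white rook on a6.
King squares — a7: attacked by Ra6; b7: attacked by Rb5; b8: attacked by Rb5.
Legal moves for Black: none.
In check with no legal moves → checkmate.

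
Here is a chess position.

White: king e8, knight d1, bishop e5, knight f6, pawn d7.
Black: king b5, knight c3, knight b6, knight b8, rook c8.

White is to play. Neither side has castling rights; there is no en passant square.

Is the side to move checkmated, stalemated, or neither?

neither

White to move; white king on e8.
In check: yes, from the black rook on c8.
Legal moves for White: Kf7, Ke7, dxc8=Q, dxc8=R, dxc8=B, dxc8=N, d8=Q, d8=R, d8=B, d8=N.
White is in check but has 10 legal moves → neither.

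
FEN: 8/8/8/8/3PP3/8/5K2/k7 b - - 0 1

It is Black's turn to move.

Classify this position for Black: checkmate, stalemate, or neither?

Black to move; black king on a1.
In check: no.
Legal moves for Black: Kb2, Ka2, Kb1.
Black has 3 legal moves and is not in check → neither.

neither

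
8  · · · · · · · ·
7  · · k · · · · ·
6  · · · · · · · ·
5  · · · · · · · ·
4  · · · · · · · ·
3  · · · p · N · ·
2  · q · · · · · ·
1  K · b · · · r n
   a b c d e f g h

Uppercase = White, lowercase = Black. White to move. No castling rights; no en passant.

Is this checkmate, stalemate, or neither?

White to move; white king on a1.
In check: yes, from the black queen on b2.
King squares — b1: attacked by Qb2; a2: attacked by Qb2; b2: attacked by Bc1.
Legal moves for White: none.
In check with no legal moves → checkmate.

checkmate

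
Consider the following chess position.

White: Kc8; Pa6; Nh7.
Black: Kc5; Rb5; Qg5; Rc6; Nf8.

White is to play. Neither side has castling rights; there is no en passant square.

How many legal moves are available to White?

0

White to move; king on c8.
In check: yes, from the black rook on c6.
Legal moves: none.
Count: 0.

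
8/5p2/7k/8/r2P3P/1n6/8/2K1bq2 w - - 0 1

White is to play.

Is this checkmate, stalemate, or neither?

White to move; white king on c1.
In check: yes, from the black knight on b3.
King squares — b1: available; d1: available; b2: available; c2: available; d2: attacked by Be1.
Legal moves for White: Kc2, Kb2, Kd1, Kb1.
White is in check but has 4 legal moves → neither.

neither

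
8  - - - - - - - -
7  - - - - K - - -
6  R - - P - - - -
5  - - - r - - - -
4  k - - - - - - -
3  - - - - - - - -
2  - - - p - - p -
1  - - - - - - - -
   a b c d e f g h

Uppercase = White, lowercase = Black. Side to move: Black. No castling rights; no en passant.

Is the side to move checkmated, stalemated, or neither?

Black to move; black king on a4.
In check: yes, from the white rook on a6.
Legal moves for Black: Kb5, Kb4, Kb3, Ra5.
Black is in check but has 4 legal moves → neither.

neither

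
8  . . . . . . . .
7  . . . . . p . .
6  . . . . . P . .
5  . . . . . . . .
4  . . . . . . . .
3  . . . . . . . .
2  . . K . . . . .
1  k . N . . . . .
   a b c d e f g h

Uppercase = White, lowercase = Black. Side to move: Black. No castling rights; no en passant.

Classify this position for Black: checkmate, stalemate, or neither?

Black to move; black king on a1.
In check: no.
King squares — b1: attacked by Kc2; a2: attacked by Nc1; b2: attacked by Kc2.
Legal moves for Black: none.
Not in check and no legal moves → stalemate.

stalemate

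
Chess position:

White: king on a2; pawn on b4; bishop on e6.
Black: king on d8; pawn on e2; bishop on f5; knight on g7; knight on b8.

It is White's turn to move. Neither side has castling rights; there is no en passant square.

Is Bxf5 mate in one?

no

After Bxf5: black king on d8; in check: no.
Black is not in check, so this cannot be checkmate.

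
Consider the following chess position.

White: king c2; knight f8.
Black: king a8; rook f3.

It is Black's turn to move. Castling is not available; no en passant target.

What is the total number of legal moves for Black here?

Black to move; king on a8.
In check: no.
Legal moves: Kb8, Kb7, Ka7, Rxf8, Rf7, Rf6, Rf5, Rf4, Rh3, Rg3, Re3, Rd3, Rc3+, Rb3, Ra3, Rf2+, Rf1.
Count: 17.

17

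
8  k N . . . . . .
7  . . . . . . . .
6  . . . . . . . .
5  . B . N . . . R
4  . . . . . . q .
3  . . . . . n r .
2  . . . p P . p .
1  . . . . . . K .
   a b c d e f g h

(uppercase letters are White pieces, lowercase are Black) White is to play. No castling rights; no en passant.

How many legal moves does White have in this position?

2

White to move; king on g1.
In check: yes, from the black knight on f3.
Legal moves: Kf2, exf3.
Count: 2.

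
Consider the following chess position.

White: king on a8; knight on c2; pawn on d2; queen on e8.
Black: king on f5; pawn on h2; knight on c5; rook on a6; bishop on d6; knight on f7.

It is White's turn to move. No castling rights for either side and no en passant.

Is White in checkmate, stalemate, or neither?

White to move; white king on a8.
In check: yes, from the black rook on a6.
King squares — a7: attacked by Ra6; b7: attacked by Nc5; b8: attacked by Bd6.
Legal moves for White: none.
In check with no legal moves → checkmate.

checkmate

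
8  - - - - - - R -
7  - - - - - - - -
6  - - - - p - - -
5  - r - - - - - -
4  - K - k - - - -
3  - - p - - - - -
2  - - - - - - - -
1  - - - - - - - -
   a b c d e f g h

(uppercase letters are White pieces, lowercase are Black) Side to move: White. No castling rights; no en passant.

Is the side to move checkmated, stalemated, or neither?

neither

White to move; white king on b4.
In check: yes, from the black rook on b5.
Legal moves for White: Kxb5, Ka4, Ka3.
White is in check but has 3 legal moves → neither.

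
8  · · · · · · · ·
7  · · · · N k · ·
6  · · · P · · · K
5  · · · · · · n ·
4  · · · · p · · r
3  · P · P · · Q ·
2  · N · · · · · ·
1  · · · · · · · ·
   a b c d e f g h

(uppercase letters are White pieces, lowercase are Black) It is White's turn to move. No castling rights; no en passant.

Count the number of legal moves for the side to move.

2

White to move; king on h6.
In check: yes, from the black rook on h4.
Legal moves: Kxg5, Qxh4.
Count: 2.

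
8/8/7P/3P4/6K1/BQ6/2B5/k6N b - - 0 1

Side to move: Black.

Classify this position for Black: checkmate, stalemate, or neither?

stalemate

Black to move; black king on a1.
In check: no.
King squares — b1: attacked by Bc2; a2: attacked by Qb3; b2: attacked by Ba3.
Legal moves for Black: none.
Not in check and no legal moves → stalemate.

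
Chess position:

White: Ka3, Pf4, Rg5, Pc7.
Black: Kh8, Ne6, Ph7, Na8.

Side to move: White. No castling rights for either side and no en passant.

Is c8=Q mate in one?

no

After c8=Q: black king on h8; in check: yes, from the white queen on c8.
Black has 2 legal replies: Nf8, Nd8.
In check but a legal move exists → not checkmate.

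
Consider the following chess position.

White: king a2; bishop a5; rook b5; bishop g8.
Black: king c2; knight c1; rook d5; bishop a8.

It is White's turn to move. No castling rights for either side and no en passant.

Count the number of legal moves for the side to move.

White to move; king on a2.
In check: yes, from the black knight on c1.
Legal moves: Ka3, Ka1.
Count: 2.

2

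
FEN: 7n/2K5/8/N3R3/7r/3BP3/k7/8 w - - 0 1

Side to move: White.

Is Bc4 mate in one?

no

After Bc4: black king on a2; in check: yes, from the white bishop on c4.
Black has 5 legal replies: Ka3, Kb2, Kb1, Ka1, Rxc4+.
In check but a legal move exists → not checkmate.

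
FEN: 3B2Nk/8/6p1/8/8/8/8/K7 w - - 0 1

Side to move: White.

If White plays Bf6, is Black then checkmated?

no

After Bf6: black king on h8; in check: yes, from the white bishop on f6.
Black has 2 legal replies: Kxg8, Kh7.
In check but a legal move exists → not checkmate.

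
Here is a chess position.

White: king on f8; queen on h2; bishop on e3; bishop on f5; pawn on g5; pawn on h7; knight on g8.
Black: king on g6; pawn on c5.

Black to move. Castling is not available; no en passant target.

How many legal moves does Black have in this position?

1

Black to move; king on g6.
In check: yes, from the white bishop on f5.
Legal moves: Kxf5.
Count: 1.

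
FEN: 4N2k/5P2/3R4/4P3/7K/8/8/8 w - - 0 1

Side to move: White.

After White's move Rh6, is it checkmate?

After Rh6: black king on h8; in check: yes, from the white rook on h6.
King squares — g7: attacked by Ne8; h7: attacked by Rh6; g8: attacked by Pf7.
Black has no legal moves → checkmate.

yes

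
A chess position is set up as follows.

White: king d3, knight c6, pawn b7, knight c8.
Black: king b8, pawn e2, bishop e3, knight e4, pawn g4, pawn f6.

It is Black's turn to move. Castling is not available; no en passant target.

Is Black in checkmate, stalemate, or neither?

Black to move; black king on b8.
In check: yes, from the white knight on c6.
Legal moves for Black: Kc7, Kxb7.
Black is in check but has 2 legal moves → neither.

neither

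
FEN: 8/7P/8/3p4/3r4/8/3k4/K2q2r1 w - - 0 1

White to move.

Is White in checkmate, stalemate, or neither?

neither

White to move; white king on a1.
In check: yes, from the black queen on d1.
Legal moves for White: Kb2, Ka2.
White is in check but has 2 legal moves → neither.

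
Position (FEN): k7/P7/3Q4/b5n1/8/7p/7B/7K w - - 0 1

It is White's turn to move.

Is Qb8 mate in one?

After Qb8: black king on a8; in check: yes, from the white queen on b8.
King squares — a7: attacked by Qb8; b7: attacked by Qb8; b8: attacked by Bh2.
Black has no legal moves → checkmate.

yes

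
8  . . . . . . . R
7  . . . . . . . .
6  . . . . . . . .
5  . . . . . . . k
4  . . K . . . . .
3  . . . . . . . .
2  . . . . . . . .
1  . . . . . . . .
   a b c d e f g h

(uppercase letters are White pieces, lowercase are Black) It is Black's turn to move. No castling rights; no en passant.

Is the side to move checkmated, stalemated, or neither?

neither

Black to move; black king on h5.
In check: yes, from the white rook on h8.
Legal moves for Black: Kg6, Kg5, Kg4.
Black is in check but has 3 legal moves → neither.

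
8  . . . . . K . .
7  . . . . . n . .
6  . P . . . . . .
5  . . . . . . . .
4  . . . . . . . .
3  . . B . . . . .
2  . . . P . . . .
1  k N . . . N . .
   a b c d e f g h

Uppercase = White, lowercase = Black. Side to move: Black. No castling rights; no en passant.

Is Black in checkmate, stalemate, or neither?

neither

Black to move; black king on a1.
In check: yes, from the white bishop on c3.
Legal moves for Black: Ka2, Kxb1.
Black is in check but has 2 legal moves → neither.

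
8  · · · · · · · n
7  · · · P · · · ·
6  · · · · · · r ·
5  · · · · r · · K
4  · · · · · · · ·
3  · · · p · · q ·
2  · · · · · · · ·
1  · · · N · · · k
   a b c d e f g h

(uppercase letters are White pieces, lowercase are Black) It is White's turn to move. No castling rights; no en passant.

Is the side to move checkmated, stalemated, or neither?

White to move; white king on h5.
In check: yes, from the black rook on e5.
King squares — g4: attacked by Qg3; h4: attacked by Qg3; g5: attacked by Qg3; g6: attacked by Qg3; h6: attacked by Rg6.
Legal moves for White: none.
In check with no legal moves → checkmate.

checkmate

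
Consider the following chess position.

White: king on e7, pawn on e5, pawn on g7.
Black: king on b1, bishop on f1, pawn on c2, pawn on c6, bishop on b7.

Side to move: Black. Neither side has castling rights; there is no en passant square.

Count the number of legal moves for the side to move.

Black to move; king on b1.
In check: no.
Legal moves: Bc8, Ba8, Bba6, Bfa6, Bb5, Bc4, Bh3, Bd3, Bg2, Be2, Kb2, Ka2, Kc1, Ka1, c5, c1=Q, c1=R, c1=B, c1=N.
Count: 19.

19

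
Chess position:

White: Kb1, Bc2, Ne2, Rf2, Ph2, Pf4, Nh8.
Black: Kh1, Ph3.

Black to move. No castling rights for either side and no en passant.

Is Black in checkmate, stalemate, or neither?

Black to move; black king on h1.
In check: no.
King squares — g1: attacked by Ne2; g2: attacked by Rf2; h2: attacked by Rf2.
Legal moves for Black: none.
Not in check and no legal moves → stalemate.

stalemate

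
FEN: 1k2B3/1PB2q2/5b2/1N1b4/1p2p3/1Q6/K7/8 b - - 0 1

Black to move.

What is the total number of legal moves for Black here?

2

Black to move; king on b8.
In check: yes, from the white bishop on c7.
Legal moves: Kxb7, Qxc7.
Count: 2.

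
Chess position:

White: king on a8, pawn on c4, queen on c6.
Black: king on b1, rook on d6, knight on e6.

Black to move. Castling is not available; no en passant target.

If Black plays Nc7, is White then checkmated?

After Nc7: white king on a8; in check: yes, from the black knight on c7.
White has 4 legal replies: Kb8, Kb7, Ka7, Qxc7.
In check but a legal move exists → not checkmate.

no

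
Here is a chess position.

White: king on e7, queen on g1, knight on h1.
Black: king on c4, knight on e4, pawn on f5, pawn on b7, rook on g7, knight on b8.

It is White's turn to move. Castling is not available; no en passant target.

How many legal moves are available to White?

5

White to move; king on e7.
In check: yes, from the black rook on g7.
Legal moves: Kf8, Ke8, Kd8, Ke6, Qxg7.
Count: 5.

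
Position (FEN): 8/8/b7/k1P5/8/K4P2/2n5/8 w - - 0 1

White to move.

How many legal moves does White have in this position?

White to move; king on a3.
In check: yes, from the black knight on c2.
Legal moves: Kb3, Kb2, Ka2.
Count: 3.

3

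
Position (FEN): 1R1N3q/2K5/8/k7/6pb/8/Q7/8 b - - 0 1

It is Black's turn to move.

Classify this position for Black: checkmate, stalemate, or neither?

checkmate

Black to move; black king on a5.
In check: yes, from the white queen on a2.
King squares — a4: attacked by Qa2; b4: attacked by Rb8; b5: attacked by Rb8; a6: attacked by Qa2; b6: attacked by Kc7.
Legal moves for Black: none.
In check with no legal moves → checkmate.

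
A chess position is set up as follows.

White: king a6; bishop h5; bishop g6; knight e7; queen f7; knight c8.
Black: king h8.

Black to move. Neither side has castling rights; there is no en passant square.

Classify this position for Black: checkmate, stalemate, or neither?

stalemate

Black to move; black king on h8.
In check: no.
King squares — g7: attacked by Qf7; h7: attacked by Bg6; g8: attacked by Ne7.
Legal moves for Black: none.
Not in check and no legal moves → stalemate.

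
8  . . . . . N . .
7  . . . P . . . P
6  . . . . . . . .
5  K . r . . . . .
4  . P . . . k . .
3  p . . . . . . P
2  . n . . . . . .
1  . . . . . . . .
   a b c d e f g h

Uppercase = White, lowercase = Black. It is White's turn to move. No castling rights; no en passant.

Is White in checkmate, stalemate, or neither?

neither

White to move; white king on a5.
In check: yes, from the black rook on c5.
Legal moves for White: Kb6, Ka6, bxc5, b5.
White is in check but has 4 legal moves → neither.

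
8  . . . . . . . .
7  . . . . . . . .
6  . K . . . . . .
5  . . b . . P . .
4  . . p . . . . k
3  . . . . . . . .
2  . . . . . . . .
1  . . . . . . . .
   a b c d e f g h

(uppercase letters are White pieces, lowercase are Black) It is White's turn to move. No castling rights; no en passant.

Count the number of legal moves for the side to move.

White to move; king on b6.
In check: yes, from the black bishop on c5.
Legal moves: Kc7, Kb7, Kc6, Ka6, Kxc5, Kb5, Ka5.
Count: 7.

7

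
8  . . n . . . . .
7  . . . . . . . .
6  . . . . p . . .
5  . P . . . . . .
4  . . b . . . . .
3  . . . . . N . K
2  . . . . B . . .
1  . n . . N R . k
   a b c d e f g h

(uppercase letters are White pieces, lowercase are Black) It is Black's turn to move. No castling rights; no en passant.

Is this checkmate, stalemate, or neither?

Black to move; black king on h1.
In check: yes, from the white rook on f1.
King squares — g1: attacked by Rf1; g2: attacked by Ne1; h2: attacked by Nf3.
Legal moves for Black: none.
In check with no legal moves → checkmate.

checkmate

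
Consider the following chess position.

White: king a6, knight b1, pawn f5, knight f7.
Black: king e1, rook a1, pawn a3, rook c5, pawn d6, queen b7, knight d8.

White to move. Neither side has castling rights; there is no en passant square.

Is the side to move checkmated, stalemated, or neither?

White to move; white king on a6.
In check: yes, from the black queen on b7.
King squares — a5: attacked by Rc5; b5: attacked by Rc5; b6: attacked by Qb7; a7: attacked by Qb7; b7: attacked by Nd8.
Legal moves for White: none.
In check with no legal moves → checkmate.

checkmate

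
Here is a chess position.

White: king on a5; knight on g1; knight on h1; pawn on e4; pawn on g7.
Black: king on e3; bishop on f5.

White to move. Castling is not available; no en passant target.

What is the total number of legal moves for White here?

White to move; king on a5.
In check: no.
Legal moves: Kb6, Ka6, Kb5, Kb4, Ka4, Ng3, Nf2, Nh3, Nf3, Ne2, exf5, g8=Q, g8=R, g8=B, g8=N, e5.
Count: 16.

16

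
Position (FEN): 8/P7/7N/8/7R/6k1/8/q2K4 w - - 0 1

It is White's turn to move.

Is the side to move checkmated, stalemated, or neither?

White to move; white king on d1.
In check: yes, from the black queen on a1.
Legal moves for White: Ke2, Kd2, Kc2.
White is in check but has 3 legal moves → neither.

neither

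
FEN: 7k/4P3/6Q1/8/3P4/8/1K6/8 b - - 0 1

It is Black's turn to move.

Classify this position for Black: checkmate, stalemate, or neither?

Black to move; black king on h8.
In check: no.
King squares — g7: attacked by Qg6; h7: attacked by Qg6; g8: attacked by Qg6.
Legal moves for Black: none.
Not in check and no legal moves → stalemate.

stalemate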